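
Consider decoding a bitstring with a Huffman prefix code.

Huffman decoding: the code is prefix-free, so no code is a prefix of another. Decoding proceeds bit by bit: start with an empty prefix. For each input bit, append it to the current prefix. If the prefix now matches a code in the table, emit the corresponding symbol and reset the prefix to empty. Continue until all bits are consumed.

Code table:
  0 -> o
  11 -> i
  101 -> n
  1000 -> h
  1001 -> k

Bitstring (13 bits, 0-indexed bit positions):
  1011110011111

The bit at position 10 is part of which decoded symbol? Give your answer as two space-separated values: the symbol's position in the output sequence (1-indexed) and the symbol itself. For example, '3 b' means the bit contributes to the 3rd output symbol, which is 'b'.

Answer: 4 i

Derivation:
Bit 0: prefix='1' (no match yet)
Bit 1: prefix='10' (no match yet)
Bit 2: prefix='101' -> emit 'n', reset
Bit 3: prefix='1' (no match yet)
Bit 4: prefix='11' -> emit 'i', reset
Bit 5: prefix='1' (no match yet)
Bit 6: prefix='10' (no match yet)
Bit 7: prefix='100' (no match yet)
Bit 8: prefix='1001' -> emit 'k', reset
Bit 9: prefix='1' (no match yet)
Bit 10: prefix='11' -> emit 'i', reset
Bit 11: prefix='1' (no match yet)
Bit 12: prefix='11' -> emit 'i', reset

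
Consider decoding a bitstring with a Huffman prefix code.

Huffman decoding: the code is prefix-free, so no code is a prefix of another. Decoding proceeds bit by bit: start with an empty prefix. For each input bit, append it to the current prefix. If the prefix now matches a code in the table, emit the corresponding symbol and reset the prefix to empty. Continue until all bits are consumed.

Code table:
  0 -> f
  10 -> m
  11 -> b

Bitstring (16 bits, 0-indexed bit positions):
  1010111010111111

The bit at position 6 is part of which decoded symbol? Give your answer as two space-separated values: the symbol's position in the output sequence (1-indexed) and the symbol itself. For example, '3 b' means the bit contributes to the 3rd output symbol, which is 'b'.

Bit 0: prefix='1' (no match yet)
Bit 1: prefix='10' -> emit 'm', reset
Bit 2: prefix='1' (no match yet)
Bit 3: prefix='10' -> emit 'm', reset
Bit 4: prefix='1' (no match yet)
Bit 5: prefix='11' -> emit 'b', reset
Bit 6: prefix='1' (no match yet)
Bit 7: prefix='10' -> emit 'm', reset
Bit 8: prefix='1' (no match yet)
Bit 9: prefix='10' -> emit 'm', reset
Bit 10: prefix='1' (no match yet)

Answer: 4 m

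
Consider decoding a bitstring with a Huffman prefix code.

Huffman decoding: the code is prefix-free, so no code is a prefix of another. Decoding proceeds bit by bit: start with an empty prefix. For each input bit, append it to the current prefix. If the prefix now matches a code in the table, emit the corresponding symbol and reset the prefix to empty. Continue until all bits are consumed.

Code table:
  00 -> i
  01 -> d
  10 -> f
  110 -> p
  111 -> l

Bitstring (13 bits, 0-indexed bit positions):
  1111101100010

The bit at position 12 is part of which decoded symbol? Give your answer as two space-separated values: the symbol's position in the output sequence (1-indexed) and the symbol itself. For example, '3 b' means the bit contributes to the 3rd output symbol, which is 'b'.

Answer: 5 f

Derivation:
Bit 0: prefix='1' (no match yet)
Bit 1: prefix='11' (no match yet)
Bit 2: prefix='111' -> emit 'l', reset
Bit 3: prefix='1' (no match yet)
Bit 4: prefix='11' (no match yet)
Bit 5: prefix='110' -> emit 'p', reset
Bit 6: prefix='1' (no match yet)
Bit 7: prefix='11' (no match yet)
Bit 8: prefix='110' -> emit 'p', reset
Bit 9: prefix='0' (no match yet)
Bit 10: prefix='00' -> emit 'i', reset
Bit 11: prefix='1' (no match yet)
Bit 12: prefix='10' -> emit 'f', reset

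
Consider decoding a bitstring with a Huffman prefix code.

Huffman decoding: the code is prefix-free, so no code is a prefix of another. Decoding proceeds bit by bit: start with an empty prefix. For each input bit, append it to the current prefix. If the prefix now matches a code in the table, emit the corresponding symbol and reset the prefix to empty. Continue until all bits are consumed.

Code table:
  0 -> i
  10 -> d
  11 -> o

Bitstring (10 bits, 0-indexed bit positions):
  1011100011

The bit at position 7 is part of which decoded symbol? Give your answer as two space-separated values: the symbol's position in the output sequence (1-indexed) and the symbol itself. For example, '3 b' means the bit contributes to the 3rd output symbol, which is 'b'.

Bit 0: prefix='1' (no match yet)
Bit 1: prefix='10' -> emit 'd', reset
Bit 2: prefix='1' (no match yet)
Bit 3: prefix='11' -> emit 'o', reset
Bit 4: prefix='1' (no match yet)
Bit 5: prefix='10' -> emit 'd', reset
Bit 6: prefix='0' -> emit 'i', reset
Bit 7: prefix='0' -> emit 'i', reset
Bit 8: prefix='1' (no match yet)
Bit 9: prefix='11' -> emit 'o', reset

Answer: 5 i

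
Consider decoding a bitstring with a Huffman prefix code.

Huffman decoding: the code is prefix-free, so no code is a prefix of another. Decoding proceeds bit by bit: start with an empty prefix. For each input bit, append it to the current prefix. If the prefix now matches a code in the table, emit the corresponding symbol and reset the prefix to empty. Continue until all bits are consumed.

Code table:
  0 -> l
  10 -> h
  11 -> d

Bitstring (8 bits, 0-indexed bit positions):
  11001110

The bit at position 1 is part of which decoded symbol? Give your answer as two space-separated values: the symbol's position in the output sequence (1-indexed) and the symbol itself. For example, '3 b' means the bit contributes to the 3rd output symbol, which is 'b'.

Bit 0: prefix='1' (no match yet)
Bit 1: prefix='11' -> emit 'd', reset
Bit 2: prefix='0' -> emit 'l', reset
Bit 3: prefix='0' -> emit 'l', reset
Bit 4: prefix='1' (no match yet)
Bit 5: prefix='11' -> emit 'd', reset

Answer: 1 d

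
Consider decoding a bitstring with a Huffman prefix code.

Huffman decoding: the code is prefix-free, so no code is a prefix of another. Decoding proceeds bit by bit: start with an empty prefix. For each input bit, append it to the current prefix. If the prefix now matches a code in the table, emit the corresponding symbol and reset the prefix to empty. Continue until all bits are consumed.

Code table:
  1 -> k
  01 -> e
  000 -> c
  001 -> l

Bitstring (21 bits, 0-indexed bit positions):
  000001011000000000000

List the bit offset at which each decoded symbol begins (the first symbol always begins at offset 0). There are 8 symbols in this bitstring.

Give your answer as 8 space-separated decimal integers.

Bit 0: prefix='0' (no match yet)
Bit 1: prefix='00' (no match yet)
Bit 2: prefix='000' -> emit 'c', reset
Bit 3: prefix='0' (no match yet)
Bit 4: prefix='00' (no match yet)
Bit 5: prefix='001' -> emit 'l', reset
Bit 6: prefix='0' (no match yet)
Bit 7: prefix='01' -> emit 'e', reset
Bit 8: prefix='1' -> emit 'k', reset
Bit 9: prefix='0' (no match yet)
Bit 10: prefix='00' (no match yet)
Bit 11: prefix='000' -> emit 'c', reset
Bit 12: prefix='0' (no match yet)
Bit 13: prefix='00' (no match yet)
Bit 14: prefix='000' -> emit 'c', reset
Bit 15: prefix='0' (no match yet)
Bit 16: prefix='00' (no match yet)
Bit 17: prefix='000' -> emit 'c', reset
Bit 18: prefix='0' (no match yet)
Bit 19: prefix='00' (no match yet)
Bit 20: prefix='000' -> emit 'c', reset

Answer: 0 3 6 8 9 12 15 18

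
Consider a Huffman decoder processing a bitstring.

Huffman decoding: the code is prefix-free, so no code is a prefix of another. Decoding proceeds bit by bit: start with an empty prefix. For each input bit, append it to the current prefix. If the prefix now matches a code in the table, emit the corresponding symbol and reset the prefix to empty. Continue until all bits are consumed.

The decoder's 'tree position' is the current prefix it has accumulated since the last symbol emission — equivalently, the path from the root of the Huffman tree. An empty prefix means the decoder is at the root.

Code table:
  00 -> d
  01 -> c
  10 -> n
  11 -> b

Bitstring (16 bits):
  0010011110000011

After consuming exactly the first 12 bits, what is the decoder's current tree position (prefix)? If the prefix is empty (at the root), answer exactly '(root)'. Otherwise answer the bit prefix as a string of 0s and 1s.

Bit 0: prefix='0' (no match yet)
Bit 1: prefix='00' -> emit 'd', reset
Bit 2: prefix='1' (no match yet)
Bit 3: prefix='10' -> emit 'n', reset
Bit 4: prefix='0' (no match yet)
Bit 5: prefix='01' -> emit 'c', reset
Bit 6: prefix='1' (no match yet)
Bit 7: prefix='11' -> emit 'b', reset
Bit 8: prefix='1' (no match yet)
Bit 9: prefix='10' -> emit 'n', reset
Bit 10: prefix='0' (no match yet)
Bit 11: prefix='00' -> emit 'd', reset

Answer: (root)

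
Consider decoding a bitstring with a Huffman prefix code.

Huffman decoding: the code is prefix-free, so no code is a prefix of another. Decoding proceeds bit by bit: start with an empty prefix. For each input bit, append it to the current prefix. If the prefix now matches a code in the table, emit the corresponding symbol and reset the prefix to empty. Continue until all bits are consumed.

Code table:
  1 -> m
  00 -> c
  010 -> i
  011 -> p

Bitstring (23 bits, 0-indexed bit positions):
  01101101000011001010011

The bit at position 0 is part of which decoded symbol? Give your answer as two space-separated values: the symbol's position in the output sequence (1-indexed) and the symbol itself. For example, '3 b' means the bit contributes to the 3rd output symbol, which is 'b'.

Bit 0: prefix='0' (no match yet)
Bit 1: prefix='01' (no match yet)
Bit 2: prefix='011' -> emit 'p', reset
Bit 3: prefix='0' (no match yet)
Bit 4: prefix='01' (no match yet)

Answer: 1 p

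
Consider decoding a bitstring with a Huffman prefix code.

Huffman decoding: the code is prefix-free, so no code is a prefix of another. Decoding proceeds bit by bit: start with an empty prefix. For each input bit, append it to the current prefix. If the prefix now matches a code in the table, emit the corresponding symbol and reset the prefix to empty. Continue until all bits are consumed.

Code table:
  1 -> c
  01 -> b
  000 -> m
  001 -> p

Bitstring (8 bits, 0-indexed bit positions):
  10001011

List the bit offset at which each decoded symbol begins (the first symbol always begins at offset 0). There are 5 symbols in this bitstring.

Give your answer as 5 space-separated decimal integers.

Bit 0: prefix='1' -> emit 'c', reset
Bit 1: prefix='0' (no match yet)
Bit 2: prefix='00' (no match yet)
Bit 3: prefix='000' -> emit 'm', reset
Bit 4: prefix='1' -> emit 'c', reset
Bit 5: prefix='0' (no match yet)
Bit 6: prefix='01' -> emit 'b', reset
Bit 7: prefix='1' -> emit 'c', reset

Answer: 0 1 4 5 7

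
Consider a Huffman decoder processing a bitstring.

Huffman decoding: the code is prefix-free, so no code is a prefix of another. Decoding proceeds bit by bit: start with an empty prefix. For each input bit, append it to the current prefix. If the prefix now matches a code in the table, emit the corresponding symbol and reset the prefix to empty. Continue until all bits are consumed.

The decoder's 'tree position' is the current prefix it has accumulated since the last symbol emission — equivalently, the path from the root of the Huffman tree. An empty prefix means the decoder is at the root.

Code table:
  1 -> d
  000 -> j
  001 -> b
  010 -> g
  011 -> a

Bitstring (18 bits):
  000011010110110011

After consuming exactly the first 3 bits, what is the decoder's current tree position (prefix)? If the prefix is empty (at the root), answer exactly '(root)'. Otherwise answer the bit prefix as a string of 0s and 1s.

Answer: (root)

Derivation:
Bit 0: prefix='0' (no match yet)
Bit 1: prefix='00' (no match yet)
Bit 2: prefix='000' -> emit 'j', reset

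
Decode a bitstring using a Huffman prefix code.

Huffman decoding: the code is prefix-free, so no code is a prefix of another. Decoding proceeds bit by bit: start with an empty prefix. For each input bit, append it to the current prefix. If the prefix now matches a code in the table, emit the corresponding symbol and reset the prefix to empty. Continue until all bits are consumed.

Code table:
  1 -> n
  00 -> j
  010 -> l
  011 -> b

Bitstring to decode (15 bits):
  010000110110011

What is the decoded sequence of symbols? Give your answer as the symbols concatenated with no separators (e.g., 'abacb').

Bit 0: prefix='0' (no match yet)
Bit 1: prefix='01' (no match yet)
Bit 2: prefix='010' -> emit 'l', reset
Bit 3: prefix='0' (no match yet)
Bit 4: prefix='00' -> emit 'j', reset
Bit 5: prefix='0' (no match yet)
Bit 6: prefix='01' (no match yet)
Bit 7: prefix='011' -> emit 'b', reset
Bit 8: prefix='0' (no match yet)
Bit 9: prefix='01' (no match yet)
Bit 10: prefix='011' -> emit 'b', reset
Bit 11: prefix='0' (no match yet)
Bit 12: prefix='00' -> emit 'j', reset
Bit 13: prefix='1' -> emit 'n', reset
Bit 14: prefix='1' -> emit 'n', reset

Answer: ljbbjnn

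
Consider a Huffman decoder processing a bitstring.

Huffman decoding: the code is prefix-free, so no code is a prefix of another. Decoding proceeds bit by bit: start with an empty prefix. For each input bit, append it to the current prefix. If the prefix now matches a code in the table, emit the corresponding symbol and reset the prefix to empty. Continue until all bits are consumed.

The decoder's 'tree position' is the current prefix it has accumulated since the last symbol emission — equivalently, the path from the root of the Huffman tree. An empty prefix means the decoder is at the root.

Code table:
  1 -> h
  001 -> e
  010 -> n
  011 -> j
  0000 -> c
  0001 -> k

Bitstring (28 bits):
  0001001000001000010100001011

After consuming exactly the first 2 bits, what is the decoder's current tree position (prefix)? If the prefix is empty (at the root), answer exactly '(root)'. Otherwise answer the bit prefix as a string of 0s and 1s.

Answer: 00

Derivation:
Bit 0: prefix='0' (no match yet)
Bit 1: prefix='00' (no match yet)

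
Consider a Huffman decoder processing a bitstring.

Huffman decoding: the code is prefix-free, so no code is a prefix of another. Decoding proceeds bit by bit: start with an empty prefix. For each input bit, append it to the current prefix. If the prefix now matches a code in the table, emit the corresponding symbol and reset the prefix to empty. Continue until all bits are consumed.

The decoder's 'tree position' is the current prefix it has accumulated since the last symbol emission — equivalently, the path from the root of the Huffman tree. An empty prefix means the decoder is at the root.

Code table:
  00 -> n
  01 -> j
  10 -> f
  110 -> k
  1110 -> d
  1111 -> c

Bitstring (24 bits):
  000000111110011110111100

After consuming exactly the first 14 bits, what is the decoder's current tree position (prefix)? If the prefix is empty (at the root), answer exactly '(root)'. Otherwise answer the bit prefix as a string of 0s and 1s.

Bit 0: prefix='0' (no match yet)
Bit 1: prefix='00' -> emit 'n', reset
Bit 2: prefix='0' (no match yet)
Bit 3: prefix='00' -> emit 'n', reset
Bit 4: prefix='0' (no match yet)
Bit 5: prefix='00' -> emit 'n', reset
Bit 6: prefix='1' (no match yet)
Bit 7: prefix='11' (no match yet)
Bit 8: prefix='111' (no match yet)
Bit 9: prefix='1111' -> emit 'c', reset
Bit 10: prefix='1' (no match yet)
Bit 11: prefix='10' -> emit 'f', reset
Bit 12: prefix='0' (no match yet)
Bit 13: prefix='01' -> emit 'j', reset

Answer: (root)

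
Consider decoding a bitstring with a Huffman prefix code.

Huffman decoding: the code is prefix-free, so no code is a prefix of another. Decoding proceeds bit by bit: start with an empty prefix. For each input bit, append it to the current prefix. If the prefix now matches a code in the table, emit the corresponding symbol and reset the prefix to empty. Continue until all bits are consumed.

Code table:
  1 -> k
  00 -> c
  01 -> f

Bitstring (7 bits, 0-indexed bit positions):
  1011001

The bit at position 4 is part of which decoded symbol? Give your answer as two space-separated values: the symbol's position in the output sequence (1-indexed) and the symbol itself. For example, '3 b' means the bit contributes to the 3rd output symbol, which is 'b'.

Bit 0: prefix='1' -> emit 'k', reset
Bit 1: prefix='0' (no match yet)
Bit 2: prefix='01' -> emit 'f', reset
Bit 3: prefix='1' -> emit 'k', reset
Bit 4: prefix='0' (no match yet)
Bit 5: prefix='00' -> emit 'c', reset
Bit 6: prefix='1' -> emit 'k', reset

Answer: 4 c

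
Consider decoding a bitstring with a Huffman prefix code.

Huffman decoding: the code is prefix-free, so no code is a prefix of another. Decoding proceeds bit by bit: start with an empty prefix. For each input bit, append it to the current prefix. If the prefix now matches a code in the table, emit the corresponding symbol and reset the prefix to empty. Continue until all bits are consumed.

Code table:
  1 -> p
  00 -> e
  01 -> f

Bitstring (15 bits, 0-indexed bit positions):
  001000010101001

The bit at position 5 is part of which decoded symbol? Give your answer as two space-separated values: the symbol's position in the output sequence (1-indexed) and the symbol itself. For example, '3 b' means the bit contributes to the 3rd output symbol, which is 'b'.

Answer: 4 e

Derivation:
Bit 0: prefix='0' (no match yet)
Bit 1: prefix='00' -> emit 'e', reset
Bit 2: prefix='1' -> emit 'p', reset
Bit 3: prefix='0' (no match yet)
Bit 4: prefix='00' -> emit 'e', reset
Bit 5: prefix='0' (no match yet)
Bit 6: prefix='00' -> emit 'e', reset
Bit 7: prefix='1' -> emit 'p', reset
Bit 8: prefix='0' (no match yet)
Bit 9: prefix='01' -> emit 'f', reset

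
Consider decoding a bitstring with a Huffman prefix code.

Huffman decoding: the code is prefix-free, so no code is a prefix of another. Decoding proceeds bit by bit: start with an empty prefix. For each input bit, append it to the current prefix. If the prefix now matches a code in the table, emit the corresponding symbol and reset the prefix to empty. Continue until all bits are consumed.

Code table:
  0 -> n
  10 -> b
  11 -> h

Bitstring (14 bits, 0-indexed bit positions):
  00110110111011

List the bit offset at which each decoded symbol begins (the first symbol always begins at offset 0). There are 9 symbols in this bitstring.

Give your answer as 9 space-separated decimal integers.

Bit 0: prefix='0' -> emit 'n', reset
Bit 1: prefix='0' -> emit 'n', reset
Bit 2: prefix='1' (no match yet)
Bit 3: prefix='11' -> emit 'h', reset
Bit 4: prefix='0' -> emit 'n', reset
Bit 5: prefix='1' (no match yet)
Bit 6: prefix='11' -> emit 'h', reset
Bit 7: prefix='0' -> emit 'n', reset
Bit 8: prefix='1' (no match yet)
Bit 9: prefix='11' -> emit 'h', reset
Bit 10: prefix='1' (no match yet)
Bit 11: prefix='10' -> emit 'b', reset
Bit 12: prefix='1' (no match yet)
Bit 13: prefix='11' -> emit 'h', reset

Answer: 0 1 2 4 5 7 8 10 12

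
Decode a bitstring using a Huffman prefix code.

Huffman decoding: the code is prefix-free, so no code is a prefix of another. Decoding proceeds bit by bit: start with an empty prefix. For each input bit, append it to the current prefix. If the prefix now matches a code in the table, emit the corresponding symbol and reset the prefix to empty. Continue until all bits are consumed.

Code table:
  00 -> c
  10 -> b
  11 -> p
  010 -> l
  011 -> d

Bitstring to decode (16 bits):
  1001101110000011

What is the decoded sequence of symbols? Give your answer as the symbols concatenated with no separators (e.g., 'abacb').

Answer: bddbccp

Derivation:
Bit 0: prefix='1' (no match yet)
Bit 1: prefix='10' -> emit 'b', reset
Bit 2: prefix='0' (no match yet)
Bit 3: prefix='01' (no match yet)
Bit 4: prefix='011' -> emit 'd', reset
Bit 5: prefix='0' (no match yet)
Bit 6: prefix='01' (no match yet)
Bit 7: prefix='011' -> emit 'd', reset
Bit 8: prefix='1' (no match yet)
Bit 9: prefix='10' -> emit 'b', reset
Bit 10: prefix='0' (no match yet)
Bit 11: prefix='00' -> emit 'c', reset
Bit 12: prefix='0' (no match yet)
Bit 13: prefix='00' -> emit 'c', reset
Bit 14: prefix='1' (no match yet)
Bit 15: prefix='11' -> emit 'p', reset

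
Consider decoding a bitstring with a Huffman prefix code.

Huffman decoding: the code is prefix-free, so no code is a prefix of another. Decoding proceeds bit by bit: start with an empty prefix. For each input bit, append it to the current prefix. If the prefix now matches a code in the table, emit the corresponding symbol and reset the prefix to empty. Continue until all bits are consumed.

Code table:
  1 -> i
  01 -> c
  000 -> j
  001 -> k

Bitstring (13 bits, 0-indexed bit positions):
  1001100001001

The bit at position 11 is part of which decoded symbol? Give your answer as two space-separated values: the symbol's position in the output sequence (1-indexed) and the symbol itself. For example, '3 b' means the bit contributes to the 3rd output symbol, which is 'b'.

Bit 0: prefix='1' -> emit 'i', reset
Bit 1: prefix='0' (no match yet)
Bit 2: prefix='00' (no match yet)
Bit 3: prefix='001' -> emit 'k', reset
Bit 4: prefix='1' -> emit 'i', reset
Bit 5: prefix='0' (no match yet)
Bit 6: prefix='00' (no match yet)
Bit 7: prefix='000' -> emit 'j', reset
Bit 8: prefix='0' (no match yet)
Bit 9: prefix='01' -> emit 'c', reset
Bit 10: prefix='0' (no match yet)
Bit 11: prefix='00' (no match yet)
Bit 12: prefix='001' -> emit 'k', reset

Answer: 6 k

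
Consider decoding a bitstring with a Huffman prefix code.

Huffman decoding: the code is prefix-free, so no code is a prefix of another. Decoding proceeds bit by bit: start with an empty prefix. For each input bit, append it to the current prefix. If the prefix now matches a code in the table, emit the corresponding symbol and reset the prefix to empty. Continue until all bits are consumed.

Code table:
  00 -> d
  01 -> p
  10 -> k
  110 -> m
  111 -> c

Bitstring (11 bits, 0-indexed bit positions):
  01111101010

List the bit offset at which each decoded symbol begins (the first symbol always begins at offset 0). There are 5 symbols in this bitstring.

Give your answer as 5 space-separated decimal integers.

Bit 0: prefix='0' (no match yet)
Bit 1: prefix='01' -> emit 'p', reset
Bit 2: prefix='1' (no match yet)
Bit 3: prefix='11' (no match yet)
Bit 4: prefix='111' -> emit 'c', reset
Bit 5: prefix='1' (no match yet)
Bit 6: prefix='10' -> emit 'k', reset
Bit 7: prefix='1' (no match yet)
Bit 8: prefix='10' -> emit 'k', reset
Bit 9: prefix='1' (no match yet)
Bit 10: prefix='10' -> emit 'k', reset

Answer: 0 2 5 7 9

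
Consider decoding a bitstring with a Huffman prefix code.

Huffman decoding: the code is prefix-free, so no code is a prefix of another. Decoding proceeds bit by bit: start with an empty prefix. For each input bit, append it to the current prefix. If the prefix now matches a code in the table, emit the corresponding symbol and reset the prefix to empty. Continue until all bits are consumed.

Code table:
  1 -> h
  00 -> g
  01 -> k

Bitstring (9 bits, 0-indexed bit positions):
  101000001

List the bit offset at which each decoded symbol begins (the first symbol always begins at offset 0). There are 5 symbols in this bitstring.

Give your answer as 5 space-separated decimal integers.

Answer: 0 1 3 5 7

Derivation:
Bit 0: prefix='1' -> emit 'h', reset
Bit 1: prefix='0' (no match yet)
Bit 2: prefix='01' -> emit 'k', reset
Bit 3: prefix='0' (no match yet)
Bit 4: prefix='00' -> emit 'g', reset
Bit 5: prefix='0' (no match yet)
Bit 6: prefix='00' -> emit 'g', reset
Bit 7: prefix='0' (no match yet)
Bit 8: prefix='01' -> emit 'k', reset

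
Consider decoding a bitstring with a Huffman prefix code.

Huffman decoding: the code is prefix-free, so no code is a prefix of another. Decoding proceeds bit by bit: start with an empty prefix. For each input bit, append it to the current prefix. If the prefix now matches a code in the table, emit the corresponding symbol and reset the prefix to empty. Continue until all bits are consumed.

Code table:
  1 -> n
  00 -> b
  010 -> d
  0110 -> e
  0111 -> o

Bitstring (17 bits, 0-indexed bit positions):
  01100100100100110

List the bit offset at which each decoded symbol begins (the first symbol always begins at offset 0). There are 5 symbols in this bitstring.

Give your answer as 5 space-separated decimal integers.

Answer: 0 4 7 10 13

Derivation:
Bit 0: prefix='0' (no match yet)
Bit 1: prefix='01' (no match yet)
Bit 2: prefix='011' (no match yet)
Bit 3: prefix='0110' -> emit 'e', reset
Bit 4: prefix='0' (no match yet)
Bit 5: prefix='01' (no match yet)
Bit 6: prefix='010' -> emit 'd', reset
Bit 7: prefix='0' (no match yet)
Bit 8: prefix='01' (no match yet)
Bit 9: prefix='010' -> emit 'd', reset
Bit 10: prefix='0' (no match yet)
Bit 11: prefix='01' (no match yet)
Bit 12: prefix='010' -> emit 'd', reset
Bit 13: prefix='0' (no match yet)
Bit 14: prefix='01' (no match yet)
Bit 15: prefix='011' (no match yet)
Bit 16: prefix='0110' -> emit 'e', reset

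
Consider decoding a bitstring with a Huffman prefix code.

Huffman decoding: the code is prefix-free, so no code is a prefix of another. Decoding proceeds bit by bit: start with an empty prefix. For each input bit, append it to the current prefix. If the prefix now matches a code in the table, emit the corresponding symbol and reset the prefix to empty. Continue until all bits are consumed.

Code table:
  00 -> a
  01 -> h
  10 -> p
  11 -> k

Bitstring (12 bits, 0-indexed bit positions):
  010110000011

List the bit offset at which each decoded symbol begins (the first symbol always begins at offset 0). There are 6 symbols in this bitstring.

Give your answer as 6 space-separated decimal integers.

Answer: 0 2 4 6 8 10

Derivation:
Bit 0: prefix='0' (no match yet)
Bit 1: prefix='01' -> emit 'h', reset
Bit 2: prefix='0' (no match yet)
Bit 3: prefix='01' -> emit 'h', reset
Bit 4: prefix='1' (no match yet)
Bit 5: prefix='10' -> emit 'p', reset
Bit 6: prefix='0' (no match yet)
Bit 7: prefix='00' -> emit 'a', reset
Bit 8: prefix='0' (no match yet)
Bit 9: prefix='00' -> emit 'a', reset
Bit 10: prefix='1' (no match yet)
Bit 11: prefix='11' -> emit 'k', reset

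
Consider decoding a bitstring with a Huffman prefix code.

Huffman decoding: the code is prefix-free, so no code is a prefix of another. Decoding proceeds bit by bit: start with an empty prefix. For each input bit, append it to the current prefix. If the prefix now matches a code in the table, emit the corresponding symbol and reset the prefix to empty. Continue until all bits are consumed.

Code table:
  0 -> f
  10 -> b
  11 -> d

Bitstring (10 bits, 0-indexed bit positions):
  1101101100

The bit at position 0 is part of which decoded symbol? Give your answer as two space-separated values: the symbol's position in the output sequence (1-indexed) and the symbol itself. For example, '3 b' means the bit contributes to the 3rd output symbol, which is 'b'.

Answer: 1 d

Derivation:
Bit 0: prefix='1' (no match yet)
Bit 1: prefix='11' -> emit 'd', reset
Bit 2: prefix='0' -> emit 'f', reset
Bit 3: prefix='1' (no match yet)
Bit 4: prefix='11' -> emit 'd', reset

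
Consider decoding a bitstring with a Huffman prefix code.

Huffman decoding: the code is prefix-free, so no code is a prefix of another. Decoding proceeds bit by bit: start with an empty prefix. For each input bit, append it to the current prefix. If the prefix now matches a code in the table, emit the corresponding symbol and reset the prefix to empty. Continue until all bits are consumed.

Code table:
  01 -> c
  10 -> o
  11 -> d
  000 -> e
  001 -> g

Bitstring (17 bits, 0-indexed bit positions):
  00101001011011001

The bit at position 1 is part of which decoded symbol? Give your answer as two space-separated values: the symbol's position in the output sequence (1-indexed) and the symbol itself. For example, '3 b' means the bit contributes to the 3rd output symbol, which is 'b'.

Bit 0: prefix='0' (no match yet)
Bit 1: prefix='00' (no match yet)
Bit 2: prefix='001' -> emit 'g', reset
Bit 3: prefix='0' (no match yet)
Bit 4: prefix='01' -> emit 'c', reset
Bit 5: prefix='0' (no match yet)

Answer: 1 g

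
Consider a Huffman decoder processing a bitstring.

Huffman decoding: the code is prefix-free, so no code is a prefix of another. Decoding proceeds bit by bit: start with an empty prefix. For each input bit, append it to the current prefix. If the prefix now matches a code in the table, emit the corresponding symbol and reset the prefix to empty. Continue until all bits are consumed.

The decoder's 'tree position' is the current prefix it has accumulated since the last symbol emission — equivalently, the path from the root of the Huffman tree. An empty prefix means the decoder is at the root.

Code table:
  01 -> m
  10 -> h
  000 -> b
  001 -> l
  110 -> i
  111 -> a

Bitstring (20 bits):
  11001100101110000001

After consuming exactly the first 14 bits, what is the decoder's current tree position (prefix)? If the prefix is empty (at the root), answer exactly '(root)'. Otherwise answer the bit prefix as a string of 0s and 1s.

Answer: (root)

Derivation:
Bit 0: prefix='1' (no match yet)
Bit 1: prefix='11' (no match yet)
Bit 2: prefix='110' -> emit 'i', reset
Bit 3: prefix='0' (no match yet)
Bit 4: prefix='01' -> emit 'm', reset
Bit 5: prefix='1' (no match yet)
Bit 6: prefix='10' -> emit 'h', reset
Bit 7: prefix='0' (no match yet)
Bit 8: prefix='01' -> emit 'm', reset
Bit 9: prefix='0' (no match yet)
Bit 10: prefix='01' -> emit 'm', reset
Bit 11: prefix='1' (no match yet)
Bit 12: prefix='11' (no match yet)
Bit 13: prefix='110' -> emit 'i', reset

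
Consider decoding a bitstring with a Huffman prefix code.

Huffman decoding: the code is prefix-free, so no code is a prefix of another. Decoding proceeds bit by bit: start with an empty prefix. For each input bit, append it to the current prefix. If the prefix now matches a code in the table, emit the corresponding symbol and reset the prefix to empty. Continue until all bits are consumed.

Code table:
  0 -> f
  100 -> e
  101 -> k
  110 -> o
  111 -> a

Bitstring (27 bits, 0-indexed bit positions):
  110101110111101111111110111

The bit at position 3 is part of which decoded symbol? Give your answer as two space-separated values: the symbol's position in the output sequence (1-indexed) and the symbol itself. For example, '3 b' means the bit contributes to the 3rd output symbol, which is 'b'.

Bit 0: prefix='1' (no match yet)
Bit 1: prefix='11' (no match yet)
Bit 2: prefix='110' -> emit 'o', reset
Bit 3: prefix='1' (no match yet)
Bit 4: prefix='10' (no match yet)
Bit 5: prefix='101' -> emit 'k', reset
Bit 6: prefix='1' (no match yet)
Bit 7: prefix='11' (no match yet)

Answer: 2 k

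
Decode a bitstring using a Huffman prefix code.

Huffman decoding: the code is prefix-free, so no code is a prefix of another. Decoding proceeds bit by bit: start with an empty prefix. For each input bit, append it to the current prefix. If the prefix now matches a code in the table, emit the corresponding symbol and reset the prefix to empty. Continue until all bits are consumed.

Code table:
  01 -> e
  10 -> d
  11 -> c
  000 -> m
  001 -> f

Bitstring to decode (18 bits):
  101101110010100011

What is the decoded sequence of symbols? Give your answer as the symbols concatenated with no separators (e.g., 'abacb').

Answer: dcecfemc

Derivation:
Bit 0: prefix='1' (no match yet)
Bit 1: prefix='10' -> emit 'd', reset
Bit 2: prefix='1' (no match yet)
Bit 3: prefix='11' -> emit 'c', reset
Bit 4: prefix='0' (no match yet)
Bit 5: prefix='01' -> emit 'e', reset
Bit 6: prefix='1' (no match yet)
Bit 7: prefix='11' -> emit 'c', reset
Bit 8: prefix='0' (no match yet)
Bit 9: prefix='00' (no match yet)
Bit 10: prefix='001' -> emit 'f', reset
Bit 11: prefix='0' (no match yet)
Bit 12: prefix='01' -> emit 'e', reset
Bit 13: prefix='0' (no match yet)
Bit 14: prefix='00' (no match yet)
Bit 15: prefix='000' -> emit 'm', reset
Bit 16: prefix='1' (no match yet)
Bit 17: prefix='11' -> emit 'c', reset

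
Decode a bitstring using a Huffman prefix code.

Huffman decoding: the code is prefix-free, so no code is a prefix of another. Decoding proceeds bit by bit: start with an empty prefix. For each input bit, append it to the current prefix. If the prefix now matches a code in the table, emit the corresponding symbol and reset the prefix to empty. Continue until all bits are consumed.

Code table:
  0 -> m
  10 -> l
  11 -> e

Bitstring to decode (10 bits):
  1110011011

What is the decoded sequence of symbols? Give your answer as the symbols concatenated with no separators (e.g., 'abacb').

Answer: elmeme

Derivation:
Bit 0: prefix='1' (no match yet)
Bit 1: prefix='11' -> emit 'e', reset
Bit 2: prefix='1' (no match yet)
Bit 3: prefix='10' -> emit 'l', reset
Bit 4: prefix='0' -> emit 'm', reset
Bit 5: prefix='1' (no match yet)
Bit 6: prefix='11' -> emit 'e', reset
Bit 7: prefix='0' -> emit 'm', reset
Bit 8: prefix='1' (no match yet)
Bit 9: prefix='11' -> emit 'e', reset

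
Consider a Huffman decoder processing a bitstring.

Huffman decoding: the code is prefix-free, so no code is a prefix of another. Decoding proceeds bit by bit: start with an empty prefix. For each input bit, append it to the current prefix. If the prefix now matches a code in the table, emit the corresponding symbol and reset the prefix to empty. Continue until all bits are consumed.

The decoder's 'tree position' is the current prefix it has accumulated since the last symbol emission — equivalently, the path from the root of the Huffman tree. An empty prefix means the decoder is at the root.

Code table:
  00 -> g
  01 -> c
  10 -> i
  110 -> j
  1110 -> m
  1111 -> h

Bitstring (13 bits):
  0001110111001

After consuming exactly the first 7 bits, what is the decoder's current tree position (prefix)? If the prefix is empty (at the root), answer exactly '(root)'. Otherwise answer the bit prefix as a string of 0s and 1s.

Answer: (root)

Derivation:
Bit 0: prefix='0' (no match yet)
Bit 1: prefix='00' -> emit 'g', reset
Bit 2: prefix='0' (no match yet)
Bit 3: prefix='01' -> emit 'c', reset
Bit 4: prefix='1' (no match yet)
Bit 5: prefix='11' (no match yet)
Bit 6: prefix='110' -> emit 'j', reset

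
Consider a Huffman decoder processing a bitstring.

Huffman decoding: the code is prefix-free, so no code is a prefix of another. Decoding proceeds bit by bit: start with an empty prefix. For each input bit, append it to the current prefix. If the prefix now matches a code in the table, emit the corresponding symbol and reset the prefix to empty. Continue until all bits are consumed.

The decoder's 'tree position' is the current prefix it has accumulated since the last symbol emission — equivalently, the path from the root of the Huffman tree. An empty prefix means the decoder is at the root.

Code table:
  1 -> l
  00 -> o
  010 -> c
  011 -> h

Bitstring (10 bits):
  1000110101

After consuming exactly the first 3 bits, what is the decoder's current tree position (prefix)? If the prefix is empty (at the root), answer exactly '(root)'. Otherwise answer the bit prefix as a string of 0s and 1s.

Bit 0: prefix='1' -> emit 'l', reset
Bit 1: prefix='0' (no match yet)
Bit 2: prefix='00' -> emit 'o', reset

Answer: (root)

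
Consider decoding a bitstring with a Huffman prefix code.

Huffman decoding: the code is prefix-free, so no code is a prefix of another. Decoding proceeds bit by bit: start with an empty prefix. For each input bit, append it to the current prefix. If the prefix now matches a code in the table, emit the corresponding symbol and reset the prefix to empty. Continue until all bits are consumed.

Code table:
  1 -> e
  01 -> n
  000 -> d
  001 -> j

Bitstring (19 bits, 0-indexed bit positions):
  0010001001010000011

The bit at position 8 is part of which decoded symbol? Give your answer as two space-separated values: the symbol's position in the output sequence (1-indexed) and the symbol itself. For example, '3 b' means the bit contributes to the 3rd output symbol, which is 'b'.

Bit 0: prefix='0' (no match yet)
Bit 1: prefix='00' (no match yet)
Bit 2: prefix='001' -> emit 'j', reset
Bit 3: prefix='0' (no match yet)
Bit 4: prefix='00' (no match yet)
Bit 5: prefix='000' -> emit 'd', reset
Bit 6: prefix='1' -> emit 'e', reset
Bit 7: prefix='0' (no match yet)
Bit 8: prefix='00' (no match yet)
Bit 9: prefix='001' -> emit 'j', reset
Bit 10: prefix='0' (no match yet)
Bit 11: prefix='01' -> emit 'n', reset
Bit 12: prefix='0' (no match yet)

Answer: 4 j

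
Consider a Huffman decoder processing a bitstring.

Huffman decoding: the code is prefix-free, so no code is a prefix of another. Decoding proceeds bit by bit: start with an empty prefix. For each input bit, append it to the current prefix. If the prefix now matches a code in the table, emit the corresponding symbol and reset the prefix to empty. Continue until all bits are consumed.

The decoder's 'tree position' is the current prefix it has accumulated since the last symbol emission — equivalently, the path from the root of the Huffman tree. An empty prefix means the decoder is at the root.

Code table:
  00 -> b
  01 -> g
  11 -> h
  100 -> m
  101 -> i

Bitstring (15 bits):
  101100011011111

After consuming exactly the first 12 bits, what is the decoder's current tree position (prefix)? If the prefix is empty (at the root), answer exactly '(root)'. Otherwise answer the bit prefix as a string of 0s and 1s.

Answer: 1

Derivation:
Bit 0: prefix='1' (no match yet)
Bit 1: prefix='10' (no match yet)
Bit 2: prefix='101' -> emit 'i', reset
Bit 3: prefix='1' (no match yet)
Bit 4: prefix='10' (no match yet)
Bit 5: prefix='100' -> emit 'm', reset
Bit 6: prefix='0' (no match yet)
Bit 7: prefix='01' -> emit 'g', reset
Bit 8: prefix='1' (no match yet)
Bit 9: prefix='10' (no match yet)
Bit 10: prefix='101' -> emit 'i', reset
Bit 11: prefix='1' (no match yet)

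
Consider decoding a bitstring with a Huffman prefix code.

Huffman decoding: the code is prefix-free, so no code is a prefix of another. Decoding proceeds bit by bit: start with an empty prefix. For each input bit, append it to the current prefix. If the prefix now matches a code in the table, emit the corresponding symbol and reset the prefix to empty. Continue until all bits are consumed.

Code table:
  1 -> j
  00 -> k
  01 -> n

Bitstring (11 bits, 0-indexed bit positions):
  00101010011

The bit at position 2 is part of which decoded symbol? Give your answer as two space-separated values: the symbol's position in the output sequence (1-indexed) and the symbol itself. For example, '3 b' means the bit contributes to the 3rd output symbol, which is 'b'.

Bit 0: prefix='0' (no match yet)
Bit 1: prefix='00' -> emit 'k', reset
Bit 2: prefix='1' -> emit 'j', reset
Bit 3: prefix='0' (no match yet)
Bit 4: prefix='01' -> emit 'n', reset
Bit 5: prefix='0' (no match yet)
Bit 6: prefix='01' -> emit 'n', reset

Answer: 2 j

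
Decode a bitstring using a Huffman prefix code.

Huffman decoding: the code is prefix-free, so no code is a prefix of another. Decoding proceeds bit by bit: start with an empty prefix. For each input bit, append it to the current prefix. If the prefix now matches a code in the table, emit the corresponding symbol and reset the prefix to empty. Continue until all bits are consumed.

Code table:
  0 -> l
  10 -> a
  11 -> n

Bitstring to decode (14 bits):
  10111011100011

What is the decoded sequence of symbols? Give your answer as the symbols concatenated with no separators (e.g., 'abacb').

Bit 0: prefix='1' (no match yet)
Bit 1: prefix='10' -> emit 'a', reset
Bit 2: prefix='1' (no match yet)
Bit 3: prefix='11' -> emit 'n', reset
Bit 4: prefix='1' (no match yet)
Bit 5: prefix='10' -> emit 'a', reset
Bit 6: prefix='1' (no match yet)
Bit 7: prefix='11' -> emit 'n', reset
Bit 8: prefix='1' (no match yet)
Bit 9: prefix='10' -> emit 'a', reset
Bit 10: prefix='0' -> emit 'l', reset
Bit 11: prefix='0' -> emit 'l', reset
Bit 12: prefix='1' (no match yet)
Bit 13: prefix='11' -> emit 'n', reset

Answer: ananalln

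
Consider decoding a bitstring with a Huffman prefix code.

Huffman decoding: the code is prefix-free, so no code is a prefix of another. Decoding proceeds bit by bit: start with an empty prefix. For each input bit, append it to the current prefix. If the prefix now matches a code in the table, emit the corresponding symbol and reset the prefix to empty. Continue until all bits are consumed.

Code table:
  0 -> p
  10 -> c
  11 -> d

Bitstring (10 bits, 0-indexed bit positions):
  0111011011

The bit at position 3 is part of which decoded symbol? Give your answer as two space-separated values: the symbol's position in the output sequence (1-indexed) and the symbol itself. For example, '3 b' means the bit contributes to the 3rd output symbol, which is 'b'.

Bit 0: prefix='0' -> emit 'p', reset
Bit 1: prefix='1' (no match yet)
Bit 2: prefix='11' -> emit 'd', reset
Bit 3: prefix='1' (no match yet)
Bit 4: prefix='10' -> emit 'c', reset
Bit 5: prefix='1' (no match yet)
Bit 6: prefix='11' -> emit 'd', reset
Bit 7: prefix='0' -> emit 'p', reset

Answer: 3 c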